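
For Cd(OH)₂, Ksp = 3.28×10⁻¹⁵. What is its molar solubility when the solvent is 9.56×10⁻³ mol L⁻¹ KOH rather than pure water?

3.59×10⁻¹¹ M

Cd(OH)₂(s) ⇌ Cd²⁺(aq) + 2 OH⁻(aq)
Let s be the solubility of Cd(OH)₂ here. The common ion gives [OH⁻] ≈ 9.56×10⁻³ mol L⁻¹, and [Cd²⁺] = s.
Ksp = [Cd²⁺][OH⁻]^2 = s(9.56×10⁻³)^2
s = 3.28×10⁻¹⁵ / (9.56×10⁻³)^2 = 3.59×10⁻¹¹
s = 3.59×10⁻¹¹ mol L⁻¹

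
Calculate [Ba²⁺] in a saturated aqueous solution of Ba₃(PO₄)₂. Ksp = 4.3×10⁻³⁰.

1.6×10⁻⁶ M

Ba₃(PO₄)₂(s) ⇌ 3 Ba²⁺(aq) + 2 PO₄³⁻(aq)
Call the molar solubility s, so that [Ba²⁺] = 3s and [PO₄³⁻] = 2s.
Ksp = [Ba²⁺]^3[PO₄³⁻]^2 = (3s)^3 · (2s)^2 = 108s^5 = 4.3×10⁻³⁰
s = 5.2×10⁻⁷ mol/L
[Ba²⁺] = 3s = 1.6×10⁻⁶ mol/L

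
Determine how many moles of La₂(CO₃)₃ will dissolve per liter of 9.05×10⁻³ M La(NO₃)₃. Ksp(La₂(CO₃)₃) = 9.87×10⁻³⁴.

7.64×10⁻¹¹ M

La₂(CO₃)₃(s) ⇌ 2 La³⁺(aq) + 3 CO₃²⁻(aq)
The solution already contains La³⁺ at 9.05×10⁻³ M. Let s be the molar solubility of La₂(CO₃)₃.
[La³⁺] ≈ 9.05×10⁻³ M (common ion dominates); [CO₃²⁻] = 3s.
Ksp = [La³⁺]^2[CO₃²⁻]^3 = (9.05×10⁻³)^2(3s)^3
(3s)^3 = 9.87×10⁻³⁴ / (9.05×10⁻³)^2 = 1.21×10⁻²⁹
s = 7.64×10⁻¹¹ M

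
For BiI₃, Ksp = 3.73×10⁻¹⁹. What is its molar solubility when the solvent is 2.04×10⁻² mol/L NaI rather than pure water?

4.39×10⁻¹⁴ M

BiI₃(s) ⇌ Bi³⁺(aq) + 3 I⁻(aq)
I⁻ is already present at 2.04×10⁻² mol/L. If s mol/L of BiI₃ dissolves, [Bi³⁺] = s while [I⁻] ≈ 2.04×10⁻² mol/L.
Ksp = [Bi³⁺][I⁻]^3 = s(2.04×10⁻²)^3
s = 3.73×10⁻¹⁹ / (2.04×10⁻²)^3 = 4.39×10⁻¹⁴
s = 4.39×10⁻¹⁴ mol/L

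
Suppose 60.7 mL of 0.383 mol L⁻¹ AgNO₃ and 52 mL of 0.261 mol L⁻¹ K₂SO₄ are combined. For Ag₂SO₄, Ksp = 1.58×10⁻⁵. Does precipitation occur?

After mixing, V = 60.7 mL + 52 mL = 112.7 mL.
[Ag⁺] = (0.383)(60.7)/112.7 = 0.206 mol L⁻¹
[SO₄²⁻] = (0.261)(52)/112.7 = 0.120 mol L⁻¹
Q = [Ag⁺]^2[SO₄²⁻] = 5.12×10⁻³
Q = 5.12×10⁻³ > Ksp = 1.58×10⁻⁵, so the solution is supersaturated and Ag₂SO₄ precipitates.

Yes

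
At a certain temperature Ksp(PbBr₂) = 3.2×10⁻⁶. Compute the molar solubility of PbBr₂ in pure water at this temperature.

PbBr₂(s) ⇌ Pb²⁺(aq) + 2 Br⁻(aq)
Call the molar solubility s, so that [Pb²⁺] = s and [Br⁻] = 2s.
Ksp = [Pb²⁺][Br⁻]^2 = s · (2s)^2 = 4s^3
4s^3 = 3.2×10⁻⁶  ⇒  s^3 = 8.0×10⁻⁷
s = 9.3×10⁻³ mol/L

9.3×10⁻³ M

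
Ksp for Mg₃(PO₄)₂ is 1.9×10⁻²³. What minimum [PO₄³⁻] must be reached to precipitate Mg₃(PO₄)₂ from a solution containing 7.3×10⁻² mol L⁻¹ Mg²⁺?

2.2×10⁻¹⁰ M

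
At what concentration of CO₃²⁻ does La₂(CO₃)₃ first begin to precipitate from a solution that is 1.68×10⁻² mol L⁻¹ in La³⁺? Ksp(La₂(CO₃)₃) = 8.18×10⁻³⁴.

1.43×10⁻¹⁰ M

A salt starts to precipitate once the ion product Q reaches its Ksp.
La₂(CO₃)₃(s) ⇌ 2 La³⁺(aq) + 3 CO₃²⁻(aq)
Ksp = [La³⁺]^2[CO₃²⁻]^3 = [CO₃²⁻]^3(1.68×10⁻²)^2
[CO₃²⁻]^3 = 8.18×10⁻³⁴ / (1.68×10⁻²)^2 = 2.90×10⁻³⁰
[CO₃²⁻] = 1.43×10⁻¹⁰ mol L⁻¹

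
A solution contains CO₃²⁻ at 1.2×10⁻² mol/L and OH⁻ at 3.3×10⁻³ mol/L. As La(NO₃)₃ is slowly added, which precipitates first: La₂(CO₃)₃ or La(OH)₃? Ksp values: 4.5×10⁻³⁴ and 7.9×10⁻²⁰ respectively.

La₂(CO₃)₃

Each salt precipitates once Q = Ksp for that salt.
For La₂(CO₃)₃: [La³⁺] = (Ksp/[CO₃²⁻]^3)^(1/2) = 1.6×10⁻¹⁴ mol/L
For La(OH)₃: [La³⁺] = (Ksp/[OH⁻]^3) = 2.2×10⁻¹² mol/L
The smaller threshold [La³⁺] is reached first, so La₂(CO₃)₃ precipitates first.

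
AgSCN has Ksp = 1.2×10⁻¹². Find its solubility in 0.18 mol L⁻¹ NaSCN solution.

AgSCN(s) ⇌ Ag⁺(aq) + SCN⁻(aq)
With SCN⁻ already at 0.18 mol L⁻¹ and s small, take [SCN⁻] ≈ 0.18 mol L⁻¹ and [Ag⁺] = s.
Ksp = [Ag⁺][SCN⁻] = s(0.18)
s = 1.2×10⁻¹² / (0.18) = 6.7×10⁻¹²
s = 6.7×10⁻¹² mol L⁻¹

6.7×10⁻¹² M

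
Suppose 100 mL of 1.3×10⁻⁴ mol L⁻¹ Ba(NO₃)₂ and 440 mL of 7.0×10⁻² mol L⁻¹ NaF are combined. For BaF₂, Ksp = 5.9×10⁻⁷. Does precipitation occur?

No

The combined volume is 540 mL.
[Ba²⁺] = (1.3×10⁻⁴)(100)/540 = 2.4×10⁻⁵ mol L⁻¹
[F⁻] = (7.0×10⁻²)(440)/540 = 5.7×10⁻² mol L⁻¹
Q = [Ba²⁺][F⁻]^2 = 7.8×10⁻⁸
Since Q (7.8×10⁻⁸) is less than Ksp (5.9×10⁻⁷), no BaF₂ precipitates.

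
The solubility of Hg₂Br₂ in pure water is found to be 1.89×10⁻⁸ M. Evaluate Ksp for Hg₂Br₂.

Ksp = 2.70×10⁻²³

Hg₂Br₂(s) ⇌ Hg₂²⁺(aq) + 2 Br⁻(aq)
Call the molar solubility s, so that [Hg₂²⁺] = s and [Br⁻] = 2s.
Ksp = [Hg₂²⁺][Br⁻]^2 = s · (2s)^2 = 4s^3
Ksp = 4 × (1.89×10⁻⁸)^3 = 2.70×10⁻²³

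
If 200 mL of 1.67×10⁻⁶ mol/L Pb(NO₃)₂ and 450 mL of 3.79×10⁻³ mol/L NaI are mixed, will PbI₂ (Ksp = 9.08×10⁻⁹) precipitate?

Total volume after mixing = 200 + 450 = 650 mL.
[Pb²⁺] = (1.67×10⁻⁶)(200)/650 = 5.14×10⁻⁷ mol/L
[I⁻] = (3.79×10⁻³)(450)/650 = 2.62×10⁻³ mol/L
Q = [Pb²⁺][I⁻]^2 = 3.54×10⁻¹²
Q < Ksp (3.54×10⁻¹² vs 9.08×10⁻⁹); the solution remains unsaturated and no precipitate forms.

No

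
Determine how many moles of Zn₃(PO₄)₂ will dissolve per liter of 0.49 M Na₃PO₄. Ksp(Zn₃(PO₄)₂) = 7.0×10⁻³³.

Zn₃(PO₄)₂(s) ⇌ 3 Zn²⁺(aq) + 2 PO₄³⁻(aq)
The solution already contains PO₄³⁻ at 0.49 M. Let s be the molar solubility of Zn₃(PO₄)₂.
[PO₄³⁻] ≈ 0.49 M (common ion dominates); [Zn²⁺] = 3s.
Ksp = [Zn²⁺]^3[PO₄³⁻]^2 = (3s)^3(0.49)^2
(3s)^3 = 7.0×10⁻³³ / (0.49)^2 = 2.9×10⁻³²
s = 1.0×10⁻¹¹ M

1.0×10⁻¹¹ M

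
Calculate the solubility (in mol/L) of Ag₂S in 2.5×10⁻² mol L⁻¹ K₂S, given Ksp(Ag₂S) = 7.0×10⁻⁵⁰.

8.4×10⁻²⁵ M

Ag₂S(s) ⇌ 2 Ag⁺(aq) + S²⁻(aq)
S²⁻ is already present at 2.5×10⁻² mol L⁻¹. If s mol/L of Ag₂S dissolves, [Ag⁺] = 2s while [S²⁻] ≈ 2.5×10⁻² mol L⁻¹.
Ksp = [Ag⁺]^2[S²⁻] = (2s)^2(2.5×10⁻²)
(2s)^2 = 7.0×10⁻⁵⁰ / (2.5×10⁻²) = 2.8×10⁻⁴⁸
s = 8.4×10⁻²⁵ mol L⁻¹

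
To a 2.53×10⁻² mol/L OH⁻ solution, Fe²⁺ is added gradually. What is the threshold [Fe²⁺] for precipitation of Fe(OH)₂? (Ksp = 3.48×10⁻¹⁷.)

5.44×10⁻¹⁴ M

Precipitation of each salt begins when its ion product equals Ksp.
Fe(OH)₂(s) ⇌ Fe²⁺(aq) + 2 OH⁻(aq)
Ksp = [Fe²⁺][OH⁻]^2 = [Fe²⁺](2.53×10⁻²)^2
[Fe²⁺] = 3.48×10⁻¹⁷ / (2.53×10⁻²)^2 = 5.44×10⁻¹⁴
[Fe²⁺] = 5.44×10⁻¹⁴ mol/L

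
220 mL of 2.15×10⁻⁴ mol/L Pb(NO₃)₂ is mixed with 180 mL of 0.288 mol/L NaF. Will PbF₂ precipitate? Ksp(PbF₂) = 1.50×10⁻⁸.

Yes

Total volume after mixing = 220 + 180 = 400 mL.
[Pb²⁺] = (2.15×10⁻⁴)(220)/400 = 1.18×10⁻⁴ mol/L
[F⁻] = (0.288)(180)/400 = 0.130 mol/L
Q = [Pb²⁺][F⁻]^2 = 1.99×10⁻⁶
Because Q > Ksp (1.99×10⁻⁶ vs 1.50×10⁻⁸), a precipitate of PbF₂ forms.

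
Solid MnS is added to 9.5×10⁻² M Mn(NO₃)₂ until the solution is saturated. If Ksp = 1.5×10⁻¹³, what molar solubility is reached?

1.6×10⁻¹² M

MnS(s) ⇌ Mn²⁺(aq) + S²⁻(aq)
Let s be the solubility of MnS here. The common ion gives [Mn²⁺] ≈ 9.5×10⁻² M, and [S²⁻] = s.
Ksp = [Mn²⁺][S²⁻] = (9.5×10⁻²)s
s = 1.5×10⁻¹³ / (9.5×10⁻²) = 1.6×10⁻¹²
s = 1.6×10⁻¹² M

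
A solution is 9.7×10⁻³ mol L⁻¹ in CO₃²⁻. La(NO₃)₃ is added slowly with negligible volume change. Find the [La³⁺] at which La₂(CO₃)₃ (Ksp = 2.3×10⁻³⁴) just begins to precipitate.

1.6×10⁻¹⁴ M

The threshold for precipitation is Q = Ksp.
La₂(CO₃)₃(s) ⇌ 2 La³⁺(aq) + 3 CO₃²⁻(aq)
Ksp = [La³⁺]^2[CO₃²⁻]^3 = [La³⁺]^2(9.7×10⁻³)^3
[La³⁺]^2 = 2.3×10⁻³⁴ / (9.7×10⁻³)^3 = 2.5×10⁻²⁸
[La³⁺] = 1.6×10⁻¹⁴ mol L⁻¹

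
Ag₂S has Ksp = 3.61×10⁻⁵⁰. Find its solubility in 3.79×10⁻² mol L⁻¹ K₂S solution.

Ag₂S(s) ⇌ 2 Ag⁺(aq) + S²⁻(aq)
The solution already contains S²⁻ at 3.79×10⁻² mol L⁻¹. Let s be the molar solubility of Ag₂S.
[S²⁻] ≈ 3.79×10⁻² mol L⁻¹ (common ion dominates); [Ag⁺] = 2s.
Ksp = [Ag⁺]^2[S²⁻] = (2s)^2(3.79×10⁻²)
(2s)^2 = 3.61×10⁻⁵⁰ / (3.79×10⁻²) = 9.53×10⁻⁴⁹
s = 4.88×10⁻²⁵ mol L⁻¹

4.88×10⁻²⁵ M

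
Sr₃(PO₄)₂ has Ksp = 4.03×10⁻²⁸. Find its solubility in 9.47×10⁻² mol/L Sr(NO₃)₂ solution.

3.44×10⁻¹³ M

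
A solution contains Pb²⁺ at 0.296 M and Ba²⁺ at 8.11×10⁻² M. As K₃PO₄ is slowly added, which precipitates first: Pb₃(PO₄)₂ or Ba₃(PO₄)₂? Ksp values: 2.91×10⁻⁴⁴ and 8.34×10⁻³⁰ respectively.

Precipitation begins when Q = Ksp.
For Pb₃(PO₄)₂: [PO₄³⁻] = (Ksp/[Pb²⁺]^3)^(1/2) = 1.06×10⁻²¹ M
For Ba₃(PO₄)₂: [PO₄³⁻] = (Ksp/[Ba²⁺]^3)^(1/2) = 1.25×10⁻¹³ M
Pb₃(PO₄)₂ requires the lower [PO₄³⁻], so it precipitates first.

Pb₃(PO₄)₂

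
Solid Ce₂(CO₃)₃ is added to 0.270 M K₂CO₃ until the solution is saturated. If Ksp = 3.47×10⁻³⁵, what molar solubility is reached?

Ce₂(CO₃)₃(s) ⇌ 2 Ce³⁺(aq) + 3 CO₃²⁻(aq)
With CO₃²⁻ already at 0.270 M and s small, take [CO₃²⁻] ≈ 0.270 M and [Ce³⁺] = 2s.
Ksp = [Ce³⁺]^2[CO₃²⁻]^3 = (2s)^2(0.270)^3
(2s)^2 = 3.47×10⁻³⁵ / (0.270)^3 = 1.76×10⁻³³
s = 2.10×10⁻¹⁷ M

2.10×10⁻¹⁷ M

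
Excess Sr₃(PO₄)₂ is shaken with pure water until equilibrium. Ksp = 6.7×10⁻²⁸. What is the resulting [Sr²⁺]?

Sr₃(PO₄)₂(s) ⇌ 3 Sr²⁺(aq) + 2 PO₄³⁻(aq)
Call the molar solubility s, so that [Sr²⁺] = 3s and [PO₄³⁻] = 2s.
Ksp = [Sr²⁺]^3[PO₄³⁻]^2 = (3s)^3 · (2s)^2 = 108s^5 = 6.7×10⁻²⁸
s = 1.4×10⁻⁶ mol/L
[Sr²⁺] = 3s = 4.3×10⁻⁶ mol/L

4.3×10⁻⁶ M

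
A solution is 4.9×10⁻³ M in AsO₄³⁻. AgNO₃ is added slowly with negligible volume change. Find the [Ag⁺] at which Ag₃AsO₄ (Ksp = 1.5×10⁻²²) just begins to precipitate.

3.1×10⁻⁷ M

Precipitation begins when Q = Ksp.
Ag₃AsO₄(s) ⇌ 3 Ag⁺(aq) + AsO₄³⁻(aq)
Ksp = [Ag⁺]^3[AsO₄³⁻] = [Ag⁺]^3(4.9×10⁻³)
[Ag⁺]^3 = 1.5×10⁻²² / (4.9×10⁻³) = 3.1×10⁻²⁰
[Ag⁺] = 3.1×10⁻⁷ M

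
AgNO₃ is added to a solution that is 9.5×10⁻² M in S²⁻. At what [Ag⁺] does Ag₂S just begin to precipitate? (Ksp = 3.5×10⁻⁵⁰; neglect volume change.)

6.1×10⁻²⁵ M

Precipitation begins when Q = Ksp.
Ag₂S(s) ⇌ 2 Ag⁺(aq) + S²⁻(aq)
Ksp = [Ag⁺]^2[S²⁻] = [Ag⁺]^2(9.5×10⁻²)
[Ag⁺]^2 = 3.5×10⁻⁵⁰ / (9.5×10⁻²) = 3.7×10⁻⁴⁹
[Ag⁺] = 6.1×10⁻²⁵ M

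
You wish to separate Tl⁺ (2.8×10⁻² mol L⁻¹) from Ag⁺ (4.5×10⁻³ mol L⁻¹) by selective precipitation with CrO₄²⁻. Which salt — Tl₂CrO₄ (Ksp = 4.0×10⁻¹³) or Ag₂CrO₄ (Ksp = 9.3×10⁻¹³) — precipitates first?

Tl₂CrO₄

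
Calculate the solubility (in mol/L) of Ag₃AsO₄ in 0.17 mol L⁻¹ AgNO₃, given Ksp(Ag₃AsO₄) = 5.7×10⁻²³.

Ag₃AsO₄(s) ⇌ 3 Ag⁺(aq) + AsO₄³⁻(aq)
The solution already contains Ag⁺ at 0.17 mol L⁻¹. Let s be the molar solubility of Ag₃AsO₄.
[Ag⁺] ≈ 0.17 mol L⁻¹ (common ion dominates); [AsO₄³⁻] = s.
Ksp = [Ag⁺]^3[AsO₄³⁻] = (0.17)^3s
s = 5.7×10⁻²³ / (0.17)^3 = 1.2×10⁻²⁰
s = 1.2×10⁻²⁰ mol L⁻¹

1.2×10⁻²⁰ M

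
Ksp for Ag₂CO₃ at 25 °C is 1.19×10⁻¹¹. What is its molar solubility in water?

1.44×10⁻⁴ M

Ag₂CO₃(s) ⇌ 2 Ag⁺(aq) + CO₃²⁻(aq)
Let s be the molar solubility. Then [Ag⁺] = 2s and [CO₃²⁻] = s.
Ksp = [Ag⁺]^2[CO₃²⁻] = (2s)^2 · s = 4s^3
4s^3 = 1.19×10⁻¹¹  ⇒  s^3 = 2.98×10⁻¹²
s = (2.98×10⁻¹²)^(1/3) = 1.44×10⁻⁴ mol L⁻¹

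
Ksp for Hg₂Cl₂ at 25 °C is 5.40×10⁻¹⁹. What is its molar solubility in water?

5.13×10⁻⁷ M

Hg₂Cl₂(s) ⇌ Hg₂²⁺(aq) + 2 Cl⁻(aq)
Let s be the molar solubility. Then [Hg₂²⁺] = s and [Cl⁻] = 2s.
Ksp = [Hg₂²⁺][Cl⁻]^2 = s · (2s)^2 = 4s^3
4s^3 = 5.40×10⁻¹⁹  ⇒  s^3 = 1.35×10⁻¹⁹
Taking the 3rd root, s = 5.13×10⁻⁷ mol/L.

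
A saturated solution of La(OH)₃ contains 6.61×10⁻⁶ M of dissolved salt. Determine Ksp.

Ksp = 5.15×10⁻²⁰

La(OH)₃(s) ⇌ La³⁺(aq) + 3 OH⁻(aq)
If s mol/L of La(OH)₃ dissolves, [La³⁺] = s and [OH⁻] = 3s.
Ksp = [La³⁺][OH⁻]^3 = s · (3s)^3 = 27s^4
Ksp = 27 × (6.61×10⁻⁶)^4 = 5.15×10⁻²⁰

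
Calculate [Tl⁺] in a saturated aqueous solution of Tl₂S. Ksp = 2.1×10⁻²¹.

1.6×10⁻⁷ M

Tl₂S(s) ⇌ 2 Tl⁺(aq) + S²⁻(aq)
Let s be the molar solubility. Then [Tl⁺] = 2s and [S²⁻] = s.
Ksp = [Tl⁺]^2[S²⁻] = (2s)^2 · s = 4s^3 = 2.1×10⁻²¹
s = 8.1×10⁻⁸ mol/L
[Tl⁺] = 2s = 1.6×10⁻⁷ mol/L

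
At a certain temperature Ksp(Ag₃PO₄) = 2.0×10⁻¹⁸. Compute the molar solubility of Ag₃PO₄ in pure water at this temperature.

1.6×10⁻⁵ M

Ag₃PO₄(s) ⇌ 3 Ag⁺(aq) + PO₄³⁻(aq)
With molar solubility s: [Ag⁺] = 3s, [PO₄³⁻] = s.
Ksp = [Ag⁺]^3[PO₄³⁻] = (3s)^3 · s = 27s^4
27s^4 = 2.0×10⁻¹⁸  ⇒  s^4 = 7.4×10⁻²⁰
s = (7.4×10⁻²⁰)^(1/4) = 1.6×10⁻⁵ mol/L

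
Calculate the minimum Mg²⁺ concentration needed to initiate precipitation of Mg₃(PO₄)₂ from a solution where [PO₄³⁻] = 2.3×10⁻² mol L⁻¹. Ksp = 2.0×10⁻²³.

3.4×10⁻⁷ M

The threshold for precipitation is Q = Ksp.
Mg₃(PO₄)₂(s) ⇌ 3 Mg²⁺(aq) + 2 PO₄³⁻(aq)
Ksp = [Mg²⁺]^3[PO₄³⁻]^2 = [Mg²⁺]^3(2.3×10⁻²)^2
[Mg²⁺]^3 = 2.0×10⁻²³ / (2.3×10⁻²)^2 = 3.8×10⁻²⁰
[Mg²⁺] = 3.4×10⁻⁷ mol L⁻¹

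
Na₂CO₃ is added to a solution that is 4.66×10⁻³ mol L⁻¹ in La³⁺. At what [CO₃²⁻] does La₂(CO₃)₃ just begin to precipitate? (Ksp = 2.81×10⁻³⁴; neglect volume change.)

Each salt precipitates once Q = Ksp for that salt.
La₂(CO₃)₃(s) ⇌ 2 La³⁺(aq) + 3 CO₃²⁻(aq)
Ksp = [La³⁺]^2[CO₃²⁻]^3 = [CO₃²⁻]^3(4.66×10⁻³)^2
[CO₃²⁻]^3 = 2.81×10⁻³⁴ / (4.66×10⁻³)^2 = 1.29×10⁻²⁹
[CO₃²⁻] = 2.35×10⁻¹⁰ mol L⁻¹

2.35×10⁻¹⁰ M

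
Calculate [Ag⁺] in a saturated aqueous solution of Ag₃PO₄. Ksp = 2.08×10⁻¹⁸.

Ag₃PO₄(s) ⇌ 3 Ag⁺(aq) + PO₄³⁻(aq)
If s mol/L of Ag₃PO₄ dissolves, [Ag⁺] = 3s and [PO₄³⁻] = s.
Ksp = [Ag⁺]^3[PO₄³⁻] = (3s)^3 · s = 27s^4 = 2.08×10⁻¹⁸
s = 1.67×10⁻⁵ mol L⁻¹
[Ag⁺] = 3s = 5.00×10⁻⁵ mol L⁻¹

5.00×10⁻⁵ M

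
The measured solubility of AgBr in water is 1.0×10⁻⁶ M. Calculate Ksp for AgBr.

AgBr(s) ⇌ Ag⁺(aq) + Br⁻(aq)
Call the molar solubility s, so that [Ag⁺] = s and [Br⁻] = s.
Ksp = [Ag⁺][Br⁻] = s · s = s^2
Ksp = (1.0×10⁻⁶)^2 = 1.0×10⁻¹²

Ksp = 1.0×10⁻¹²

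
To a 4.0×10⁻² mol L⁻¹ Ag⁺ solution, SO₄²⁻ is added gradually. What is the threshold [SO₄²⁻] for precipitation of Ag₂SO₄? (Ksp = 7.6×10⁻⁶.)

4.8×10⁻³ M

A salt starts to precipitate once the ion product Q reaches its Ksp.
Ag₂SO₄(s) ⇌ 2 Ag⁺(aq) + SO₄²⁻(aq)
Ksp = [Ag⁺]^2[SO₄²⁻] = [SO₄²⁻](4.0×10⁻²)^2
[SO₄²⁻] = 7.6×10⁻⁶ / (4.0×10⁻²)^2 = 4.8×10⁻³
[SO₄²⁻] = 4.8×10⁻³ mol L⁻¹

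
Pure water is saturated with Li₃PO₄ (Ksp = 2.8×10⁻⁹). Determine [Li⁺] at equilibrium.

Li₃PO₄(s) ⇌ 3 Li⁺(aq) + PO₄³⁻(aq)
Call the molar solubility s, so that [Li⁺] = 3s and [PO₄³⁻] = s.
Ksp = [Li⁺]^3[PO₄³⁻] = (3s)^3 · s = 27s^4 = 2.8×10⁻⁹
s = 3.2×10⁻³ mol L⁻¹
[Li⁺] = 3s = 9.6×10⁻³ mol L⁻¹

9.6×10⁻³ M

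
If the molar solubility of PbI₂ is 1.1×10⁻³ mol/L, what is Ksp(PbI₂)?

Ksp = 5.3×10⁻⁹

PbI₂(s) ⇌ Pb²⁺(aq) + 2 I⁻(aq)
Let s be the molar solubility. Then [Pb²⁺] = s and [I⁻] = 2s.
Ksp = [Pb²⁺][I⁻]^2 = s · (2s)^2 = 4s^3
Ksp = 4 × (1.1×10⁻³)^3 = 5.3×10⁻⁹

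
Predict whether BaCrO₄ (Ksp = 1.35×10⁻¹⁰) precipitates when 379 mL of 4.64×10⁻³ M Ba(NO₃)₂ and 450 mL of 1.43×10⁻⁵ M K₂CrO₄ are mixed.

Yes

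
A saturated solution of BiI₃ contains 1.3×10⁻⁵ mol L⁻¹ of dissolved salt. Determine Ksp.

Ksp = 7.7×10⁻¹⁹

BiI₃(s) ⇌ Bi³⁺(aq) + 3 I⁻(aq)
For each mole of BiI₃ that dissolves per liter, [Bi³⁺] = s and [I⁻] = 3s; let s denote this solubility.
Ksp = [Bi³⁺][I⁻]^3 = s · (3s)^3 = 27s^4
Ksp = 27 × (1.3×10⁻⁵)^4 = 7.7×10⁻¹⁹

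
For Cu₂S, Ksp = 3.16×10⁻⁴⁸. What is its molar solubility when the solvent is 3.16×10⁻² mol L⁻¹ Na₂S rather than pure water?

5.00×10⁻²⁴ M

Cu₂S(s) ⇌ 2 Cu⁺(aq) + S²⁻(aq)
Let s be the solubility of Cu₂S here. The common ion gives [S²⁻] ≈ 3.16×10⁻² mol L⁻¹, and [Cu⁺] = 2s.
Ksp = [Cu⁺]^2[S²⁻] = (2s)^2(3.16×10⁻²)
(2s)^2 = 3.16×10⁻⁴⁸ / (3.16×10⁻²) = 1.00×10⁻⁴⁶
s = 5.00×10⁻²⁴ mol L⁻¹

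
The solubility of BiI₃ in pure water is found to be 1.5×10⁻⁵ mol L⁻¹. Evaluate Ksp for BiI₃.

BiI₃(s) ⇌ Bi³⁺(aq) + 3 I⁻(aq)
Call the molar solubility s, so that [Bi³⁺] = s and [I⁻] = 3s.
Ksp = [Bi³⁺][I⁻]^3 = s · (3s)^3 = 27s^4
Ksp = 27 × (1.5×10⁻⁵)^4 = 1.4×10⁻¹⁸

Ksp = 1.4×10⁻¹⁸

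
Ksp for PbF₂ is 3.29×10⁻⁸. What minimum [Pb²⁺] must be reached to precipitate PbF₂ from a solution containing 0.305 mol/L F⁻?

3.54×10⁻⁷ M

A salt starts to precipitate once the ion product Q reaches its Ksp.
PbF₂(s) ⇌ Pb²⁺(aq) + 2 F⁻(aq)
Ksp = [Pb²⁺][F⁻]^2 = [Pb²⁺](0.305)^2
[Pb²⁺] = 3.29×10⁻⁸ / (0.305)^2 = 3.54×10⁻⁷
[Pb²⁺] = 3.54×10⁻⁷ mol/L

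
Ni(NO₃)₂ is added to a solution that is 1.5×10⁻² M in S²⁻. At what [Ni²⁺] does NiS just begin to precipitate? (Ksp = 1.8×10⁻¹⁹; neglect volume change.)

Precipitation begins when Q = Ksp.
NiS(s) ⇌ Ni²⁺(aq) + S²⁻(aq)
Ksp = [Ni²⁺][S²⁻] = [Ni²⁺](1.5×10⁻²)
[Ni²⁺] = 1.8×10⁻¹⁹ / (1.5×10⁻²) = 1.2×10⁻¹⁷
[Ni²⁺] = 1.2×10⁻¹⁷ M

1.2×10⁻¹⁷ M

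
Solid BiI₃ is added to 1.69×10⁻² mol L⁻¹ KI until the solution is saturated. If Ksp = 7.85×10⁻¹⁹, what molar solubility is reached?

BiI₃(s) ⇌ Bi³⁺(aq) + 3 I⁻(aq)
The solution already contains I⁻ at 1.69×10⁻² mol L⁻¹. Let s be the molar solubility of BiI₃.
[I⁻] ≈ 1.69×10⁻² mol L⁻¹ (common ion dominates); [Bi³⁺] = s.
Ksp = [Bi³⁺][I⁻]^3 = s(1.69×10⁻²)^3
s = 7.85×10⁻¹⁹ / (1.69×10⁻²)^3 = 1.63×10⁻¹³
s = 1.63×10⁻¹³ mol L⁻¹

1.63×10⁻¹³ M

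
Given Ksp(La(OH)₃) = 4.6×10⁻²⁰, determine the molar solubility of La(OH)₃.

La(OH)₃(s) ⇌ La³⁺(aq) + 3 OH⁻(aq)
If s mol/L of La(OH)₃ dissolves, [La³⁺] = s and [OH⁻] = 3s.
Ksp = [La³⁺][OH⁻]^3 = s · (3s)^3 = 27s^4
27s^4 = 4.6×10⁻²⁰  ⇒  s^4 = 1.7×10⁻²¹
Taking the 4th root, s = 6.4×10⁻⁶ M.

6.4×10⁻⁶ M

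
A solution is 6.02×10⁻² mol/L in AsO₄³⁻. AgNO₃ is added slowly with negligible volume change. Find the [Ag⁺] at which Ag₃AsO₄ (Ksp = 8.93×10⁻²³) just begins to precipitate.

1.14×10⁻⁷ M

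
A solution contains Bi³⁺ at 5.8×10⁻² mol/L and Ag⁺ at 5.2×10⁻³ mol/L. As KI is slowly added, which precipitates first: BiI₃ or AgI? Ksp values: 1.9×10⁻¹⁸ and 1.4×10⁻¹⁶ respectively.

Each salt precipitates once Q = Ksp for that salt.
For BiI₃: [I⁻] = (Ksp/[Bi³⁺])^(1/3) = 3.2×10⁻⁶ mol/L
For AgI: [I⁻] = (Ksp/[Ag⁺]) = 2.7×10⁻¹⁴ mol/L
Since AgI needs less I⁻ to reach saturation, it precipitates first.

AgI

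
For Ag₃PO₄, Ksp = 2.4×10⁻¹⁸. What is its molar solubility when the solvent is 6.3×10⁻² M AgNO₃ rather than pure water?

Ag₃PO₄(s) ⇌ 3 Ag⁺(aq) + PO₄³⁻(aq)
Let s be the solubility of Ag₃PO₄ here. The common ion gives [Ag⁺] ≈ 6.3×10⁻² M, and [PO₄³⁻] = s.
Ksp = [Ag⁺]^3[PO₄³⁻] = (6.3×10⁻²)^3s
s = 2.4×10⁻¹⁸ / (6.3×10⁻²)^3 = 9.6×10⁻¹⁵
s = 9.6×10⁻¹⁵ M

9.6×10⁻¹⁵ M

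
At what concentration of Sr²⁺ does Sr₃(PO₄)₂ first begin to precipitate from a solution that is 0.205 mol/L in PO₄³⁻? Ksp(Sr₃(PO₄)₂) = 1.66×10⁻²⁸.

1.58×10⁻⁹ M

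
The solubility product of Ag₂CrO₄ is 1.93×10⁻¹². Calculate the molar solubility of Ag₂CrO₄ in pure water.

7.84×10⁻⁵ M

Ag₂CrO₄(s) ⇌ 2 Ag⁺(aq) + CrO₄²⁻(aq)
Let s be the molar solubility. Then [Ag⁺] = 2s and [CrO₄²⁻] = s.
Ksp = [Ag⁺]^2[CrO₄²⁻] = (2s)^2 · s = 4s^3
4s^3 = 1.93×10⁻¹²  ⇒  s^3 = 4.83×10⁻¹³
s = (4.83×10⁻¹³)^(1/3) = 7.84×10⁻⁵ M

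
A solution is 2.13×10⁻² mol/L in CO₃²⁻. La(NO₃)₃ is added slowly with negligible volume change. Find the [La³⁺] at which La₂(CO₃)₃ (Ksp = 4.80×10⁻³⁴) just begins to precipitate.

7.05×10⁻¹⁵ M

Each salt precipitates once Q = Ksp for that salt.
La₂(CO₃)₃(s) ⇌ 2 La³⁺(aq) + 3 CO₃²⁻(aq)
Ksp = [La³⁺]^2[CO₃²⁻]^3 = [La³⁺]^2(2.13×10⁻²)^3
[La³⁺]^2 = 4.80×10⁻³⁴ / (2.13×10⁻²)^3 = 4.97×10⁻²⁹
[La³⁺] = 7.05×10⁻¹⁵ mol/L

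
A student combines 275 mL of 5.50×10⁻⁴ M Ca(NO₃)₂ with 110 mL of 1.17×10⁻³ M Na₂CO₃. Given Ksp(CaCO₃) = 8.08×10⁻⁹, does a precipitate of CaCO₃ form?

Yes

After mixing, V = 275 mL + 110 mL = 385 mL.
[Ca²⁺] = (5.50×10⁻⁴)(275)/385 = 3.93×10⁻⁴ M
[CO₃²⁻] = (1.17×10⁻³)(110)/385 = 3.34×10⁻⁴ M
Q = [Ca²⁺][CO₃²⁻] = 1.31×10⁻⁷
Since Q (1.31×10⁻⁷) exceeds Ksp (8.08×10⁻⁹), CaCO₃ will precipitate.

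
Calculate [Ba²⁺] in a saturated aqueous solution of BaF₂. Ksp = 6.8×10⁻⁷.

BaF₂(s) ⇌ Ba²⁺(aq) + 2 F⁻(aq)
Call the molar solubility s, so that [Ba²⁺] = s and [F⁻] = 2s.
Ksp = [Ba²⁺][F⁻]^2 = s · (2s)^2 = 4s^3 = 6.8×10⁻⁷
s = 5.5×10⁻³ mol L⁻¹
[Ba²⁺] = s = 5.5×10⁻³ mol L⁻¹

5.5×10⁻³ M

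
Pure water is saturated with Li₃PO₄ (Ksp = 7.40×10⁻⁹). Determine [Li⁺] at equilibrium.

1.22×10⁻² M

Li₃PO₄(s) ⇌ 3 Li⁺(aq) + PO₄³⁻(aq)
Call the molar solubility s, so that [Li⁺] = 3s and [PO₄³⁻] = s.
Ksp = [Li⁺]^3[PO₄³⁻] = (3s)^3 · s = 27s^4 = 7.40×10⁻⁹
s = 4.07×10⁻³ M
[Li⁺] = 3s = 1.22×10⁻² M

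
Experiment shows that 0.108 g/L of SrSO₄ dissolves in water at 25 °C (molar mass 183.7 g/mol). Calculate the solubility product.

s = (0.108 g L⁻¹)/(183.7 g mol⁻¹) = 5.8792×10⁻⁴ M
SrSO₄(s) ⇌ Sr²⁺(aq) + SO₄²⁻(aq)
If s mol/L of SrSO₄ dissolves, [Sr²⁺] = s and [SO₄²⁻] = s.
Ksp = [Sr²⁺][SO₄²⁻] = s · s = s^2
Ksp = (5.8792×10⁻⁴)^2 = 3.46×10⁻⁷

Ksp = 3.46×10⁻⁷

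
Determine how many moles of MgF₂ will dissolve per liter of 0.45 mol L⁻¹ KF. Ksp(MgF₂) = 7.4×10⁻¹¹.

3.7×10⁻¹⁰ M

MgF₂(s) ⇌ Mg²⁺(aq) + 2 F⁻(aq)
F⁻ is already present at 0.45 mol L⁻¹. If s mol/L of MgF₂ dissolves, [Mg²⁺] = s while [F⁻] ≈ 0.45 mol L⁻¹.
Ksp = [Mg²⁺][F⁻]^2 = s(0.45)^2
s = 7.4×10⁻¹¹ / (0.45)^2 = 3.7×10⁻¹⁰
s = 3.7×10⁻¹⁰ mol L⁻¹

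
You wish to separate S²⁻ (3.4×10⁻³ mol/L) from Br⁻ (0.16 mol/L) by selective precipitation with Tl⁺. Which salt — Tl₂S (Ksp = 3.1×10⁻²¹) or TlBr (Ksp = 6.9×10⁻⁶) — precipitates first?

Tl₂S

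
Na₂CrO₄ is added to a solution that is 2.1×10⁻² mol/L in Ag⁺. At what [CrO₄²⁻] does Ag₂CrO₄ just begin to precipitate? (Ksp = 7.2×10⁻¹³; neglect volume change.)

The threshold for precipitation is Q = Ksp.
Ag₂CrO₄(s) ⇌ 2 Ag⁺(aq) + CrO₄²⁻(aq)
Ksp = [Ag⁺]^2[CrO₄²⁻] = [CrO₄²⁻](2.1×10⁻²)^2
[CrO₄²⁻] = 7.2×10⁻¹³ / (2.1×10⁻²)^2 = 1.6×10⁻⁹
[CrO₄²⁻] = 1.6×10⁻⁹ mol/L

1.6×10⁻⁹ M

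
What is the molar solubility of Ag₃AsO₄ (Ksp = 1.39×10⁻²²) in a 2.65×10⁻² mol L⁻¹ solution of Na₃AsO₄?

Ag₃AsO₄(s) ⇌ 3 Ag⁺(aq) + AsO₄³⁻(aq)
With AsO₄³⁻ already at 2.65×10⁻² mol L⁻¹ and s small, take [AsO₄³⁻] ≈ 2.65×10⁻² mol L⁻¹ and [Ag⁺] = 3s.
Ksp = [Ag⁺]^3[AsO₄³⁻] = (3s)^3(2.65×10⁻²)
(3s)^3 = 1.39×10⁻²² / (2.65×10⁻²) = 5.25×10⁻²¹
s = 5.79×10⁻⁸ mol L⁻¹

5.79×10⁻⁸ M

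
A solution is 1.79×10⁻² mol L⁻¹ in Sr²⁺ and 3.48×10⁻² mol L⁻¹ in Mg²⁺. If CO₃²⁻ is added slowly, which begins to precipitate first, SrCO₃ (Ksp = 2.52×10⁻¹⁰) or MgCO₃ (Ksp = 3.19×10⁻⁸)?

SrCO₃

A salt starts to precipitate once the ion product Q reaches its Ksp.
For SrCO₃: [CO₃²⁻] = (Ksp/[Sr²⁺]) = 1.41×10⁻⁸ mol L⁻¹
For MgCO₃: [CO₃²⁻] = (Ksp/[Mg²⁺]) = 9.17×10⁻⁷ mol L⁻¹
The smaller threshold [CO₃²⁻] is reached first, so SrCO₃ precipitates first.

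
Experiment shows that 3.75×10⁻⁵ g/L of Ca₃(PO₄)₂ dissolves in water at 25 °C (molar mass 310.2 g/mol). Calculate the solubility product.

s = (3.75×10⁻⁵ g L⁻¹)/(310.2 g mol⁻¹) = 1.2089×10⁻⁷ M
Ca₃(PO₄)₂(s) ⇌ 3 Ca²⁺(aq) + 2 PO₄³⁻(aq)
Let s be the molar solubility. Then [Ca²⁺] = 3s and [PO₄³⁻] = 2s.
Ksp = [Ca²⁺]^3[PO₄³⁻]^2 = (3s)^3 · (2s)^2 = 108s^5
Ksp = 108 × (1.2089×10⁻⁷)^5 = 2.79×10⁻³³

Ksp = 2.79×10⁻³³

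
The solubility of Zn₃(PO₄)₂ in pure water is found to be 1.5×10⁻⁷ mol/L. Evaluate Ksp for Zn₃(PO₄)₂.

Zn₃(PO₄)₂(s) ⇌ 3 Zn²⁺(aq) + 2 PO₄³⁻(aq)
Let s be the molar solubility. Then [Zn²⁺] = 3s and [PO₄³⁻] = 2s.
Ksp = [Zn²⁺]^3[PO₄³⁻]^2 = (3s)^3 · (2s)^2 = 108s^5
Ksp = 108 × (1.5×10⁻⁷)^5 = 8.2×10⁻³³

Ksp = 8.2×10⁻³³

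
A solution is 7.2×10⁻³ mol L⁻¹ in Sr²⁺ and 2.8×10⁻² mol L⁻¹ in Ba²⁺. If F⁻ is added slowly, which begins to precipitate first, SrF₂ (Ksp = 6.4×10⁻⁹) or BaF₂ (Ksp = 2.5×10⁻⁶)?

Precipitation begins when Q = Ksp.
For SrF₂: [F⁻] = (Ksp/[Sr²⁺])^(1/2) = 9.4×10⁻⁴ mol L⁻¹
For BaF₂: [F⁻] = (Ksp/[Ba²⁺])^(1/2) = 9.4×10⁻³ mol L⁻¹
SrF₂ requires the lower [F⁻], so it precipitates first.

SrF₂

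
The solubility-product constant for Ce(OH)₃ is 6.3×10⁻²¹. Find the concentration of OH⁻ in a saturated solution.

1.2×10⁻⁵ M

Ce(OH)₃(s) ⇌ Ce³⁺(aq) + 3 OH⁻(aq)
For each mole of Ce(OH)₃ that dissolves per liter, [Ce³⁺] = s and [OH⁻] = 3s; let s denote this solubility.
Ksp = [Ce³⁺][OH⁻]^3 = s · (3s)^3 = 27s^4 = 6.3×10⁻²¹
s = 3.9×10⁻⁶ mol/L
[OH⁻] = 3s = 1.2×10⁻⁵ mol/L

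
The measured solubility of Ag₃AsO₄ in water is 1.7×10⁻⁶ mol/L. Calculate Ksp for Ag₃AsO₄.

Ksp = 2.3×10⁻²²

Ag₃AsO₄(s) ⇌ 3 Ag⁺(aq) + AsO₄³⁻(aq)
For each mole of Ag₃AsO₄ that dissolves per liter, [Ag⁺] = 3s and [AsO₄³⁻] = s; let s denote this solubility.
Ksp = [Ag⁺]^3[AsO₄³⁻] = (3s)^3 · s = 27s^4
Ksp = 27 × (1.7×10⁻⁶)^4 = 2.3×10⁻²²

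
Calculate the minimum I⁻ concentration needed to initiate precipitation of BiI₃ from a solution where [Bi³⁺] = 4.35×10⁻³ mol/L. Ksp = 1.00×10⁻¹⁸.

6.13×10⁻⁶ M

Precipitation of each salt begins when its ion product equals Ksp.
BiI₃(s) ⇌ Bi³⁺(aq) + 3 I⁻(aq)
Ksp = [Bi³⁺][I⁻]^3 = [I⁻]^3(4.35×10⁻³)
[I⁻]^3 = 1.00×10⁻¹⁸ / (4.35×10⁻³) = 2.30×10⁻¹⁶
[I⁻] = 6.13×10⁻⁶ mol/L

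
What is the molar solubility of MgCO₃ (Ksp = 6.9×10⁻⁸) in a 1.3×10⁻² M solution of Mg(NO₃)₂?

5.3×10⁻⁶ M

MgCO₃(s) ⇌ Mg²⁺(aq) + CO₃²⁻(aq)
Let s be the solubility of MgCO₃ here. The common ion gives [Mg²⁺] ≈ 1.3×10⁻² M, and [CO₃²⁻] = s.
Ksp = [Mg²⁺][CO₃²⁻] = (1.3×10⁻²)s
s = 6.9×10⁻⁸ / (1.3×10⁻²) = 5.3×10⁻⁶
s = 5.3×10⁻⁶ M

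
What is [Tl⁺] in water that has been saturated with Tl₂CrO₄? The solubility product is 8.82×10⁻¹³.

1.21×10⁻⁴ M

Tl₂CrO₄(s) ⇌ 2 Tl⁺(aq) + CrO₄²⁻(aq)
For each mole of Tl₂CrO₄ that dissolves per liter, [Tl⁺] = 2s and [CrO₄²⁻] = s; let s denote this solubility.
Ksp = [Tl⁺]^2[CrO₄²⁻] = (2s)^2 · s = 4s^3 = 8.82×10⁻¹³
s = 6.04×10⁻⁵ mol L⁻¹
[Tl⁺] = 2s = 1.21×10⁻⁴ mol L⁻¹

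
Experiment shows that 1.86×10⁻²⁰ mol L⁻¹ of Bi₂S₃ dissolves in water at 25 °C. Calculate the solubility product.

Ksp = 2.40×10⁻⁹⁷

Bi₂S₃(s) ⇌ 2 Bi³⁺(aq) + 3 S²⁻(aq)
If s mol/L of Bi₂S₃ dissolves, [Bi³⁺] = 2s and [S²⁻] = 3s.
Ksp = [Bi³⁺]^2[S²⁻]^3 = (2s)^2 · (3s)^3 = 108s^5
Ksp = 108 × (1.86×10⁻²⁰)^5 = 2.40×10⁻⁹⁷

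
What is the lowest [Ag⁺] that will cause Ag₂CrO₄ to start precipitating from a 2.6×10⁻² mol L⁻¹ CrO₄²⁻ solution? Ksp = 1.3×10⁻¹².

7.1×10⁻⁶ M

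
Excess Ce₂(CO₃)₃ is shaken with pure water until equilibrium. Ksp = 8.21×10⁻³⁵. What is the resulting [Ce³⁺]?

1.19×10⁻⁷ M

Ce₂(CO₃)₃(s) ⇌ 2 Ce³⁺(aq) + 3 CO₃²⁻(aq)
For each mole of Ce₂(CO₃)₃ that dissolves per liter, [Ce³⁺] = 2s and [CO₃²⁻] = 3s; let s denote this solubility.
Ksp = [Ce³⁺]^2[CO₃²⁻]^3 = (2s)^2 · (3s)^3 = 108s^5 = 8.21×10⁻³⁵
s = 5.97×10⁻⁸ mol L⁻¹
[Ce³⁺] = 2s = 1.19×10⁻⁷ mol L⁻¹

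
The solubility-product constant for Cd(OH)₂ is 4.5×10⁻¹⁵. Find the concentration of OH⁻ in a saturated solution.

2.1×10⁻⁵ M

Cd(OH)₂(s) ⇌ Cd²⁺(aq) + 2 OH⁻(aq)
With molar solubility s: [Cd²⁺] = s, [OH⁻] = 2s.
Ksp = [Cd²⁺][OH⁻]^2 = s · (2s)^2 = 4s^3 = 4.5×10⁻¹⁵
s = 1.0×10⁻⁵ M
[OH⁻] = 2s = 2.1×10⁻⁵ M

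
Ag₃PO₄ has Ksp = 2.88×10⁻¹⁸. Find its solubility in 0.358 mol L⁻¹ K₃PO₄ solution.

6.68×10⁻⁷ M

Ag₃PO₄(s) ⇌ 3 Ag⁺(aq) + PO₄³⁻(aq)
Let s be the solubility of Ag₃PO₄ here. The common ion gives [PO₄³⁻] ≈ 0.358 mol L⁻¹, and [Ag⁺] = 3s.
Ksp = [Ag⁺]^3[PO₄³⁻] = (3s)^3(0.358)
(3s)^3 = 2.88×10⁻¹⁸ / (0.358) = 8.04×10⁻¹⁸
s = 6.68×10⁻⁷ mol L⁻¹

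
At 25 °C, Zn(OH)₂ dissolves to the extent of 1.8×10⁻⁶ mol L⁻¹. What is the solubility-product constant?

Zn(OH)₂(s) ⇌ Zn²⁺(aq) + 2 OH⁻(aq)
Let s be the molar solubility. Then [Zn²⁺] = s and [OH⁻] = 2s.
Ksp = [Zn²⁺][OH⁻]^2 = s · (2s)^2 = 4s^3
Ksp = 4 × (1.8×10⁻⁶)^3 = 2.3×10⁻¹⁷

Ksp = 2.3×10⁻¹⁷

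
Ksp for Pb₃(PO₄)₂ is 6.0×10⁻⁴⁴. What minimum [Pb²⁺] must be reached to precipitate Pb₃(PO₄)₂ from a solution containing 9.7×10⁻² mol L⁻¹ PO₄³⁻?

Each salt precipitates once Q = Ksp for that salt.
Pb₃(PO₄)₂(s) ⇌ 3 Pb²⁺(aq) + 2 PO₄³⁻(aq)
Ksp = [Pb²⁺]^3[PO₄³⁻]^2 = [Pb²⁺]^3(9.7×10⁻²)^2
[Pb²⁺]^3 = 6.0×10⁻⁴⁴ / (9.7×10⁻²)^2 = 6.4×10⁻⁴²
[Pb²⁺] = 1.9×10⁻¹⁴ mol L⁻¹

1.9×10⁻¹⁴ M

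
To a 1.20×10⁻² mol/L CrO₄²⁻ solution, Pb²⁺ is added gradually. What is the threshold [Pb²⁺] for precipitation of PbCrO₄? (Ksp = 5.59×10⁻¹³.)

4.66×10⁻¹¹ M

Each salt precipitates once Q = Ksp for that salt.
PbCrO₄(s) ⇌ Pb²⁺(aq) + CrO₄²⁻(aq)
Ksp = [Pb²⁺][CrO₄²⁻] = [Pb²⁺](1.20×10⁻²)
[Pb²⁺] = 5.59×10⁻¹³ / (1.20×10⁻²) = 4.66×10⁻¹¹
[Pb²⁺] = 4.66×10⁻¹¹ mol/L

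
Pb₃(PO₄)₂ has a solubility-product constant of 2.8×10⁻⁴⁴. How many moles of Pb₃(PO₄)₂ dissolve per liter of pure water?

7.6×10⁻¹⁰ M

Pb₃(PO₄)₂(s) ⇌ 3 Pb²⁺(aq) + 2 PO₄³⁻(aq)
If s mol/L of Pb₃(PO₄)₂ dissolves, [Pb²⁺] = 3s and [PO₄³⁻] = 2s.
Ksp = [Pb²⁺]^3[PO₄³⁻]^2 = (3s)^3 · (2s)^2 = 108s^5
108s^5 = 2.8×10⁻⁴⁴  ⇒  s^5 = 2.6×10⁻⁴⁶
s = 7.6×10⁻¹⁰ mol/L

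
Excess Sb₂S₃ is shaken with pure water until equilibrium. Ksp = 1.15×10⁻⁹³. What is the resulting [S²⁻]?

Sb₂S₃(s) ⇌ 2 Sb³⁺(aq) + 3 S²⁻(aq)
With molar solubility s: [Sb³⁺] = 2s, [S²⁻] = 3s.
Ksp = [Sb³⁺]^2[S²⁻]^3 = (2s)^2 · (3s)^3 = 108s^5 = 1.15×10⁻⁹³
s = 1.01×10⁻¹⁹ mol L⁻¹
[S²⁻] = 3s = 3.04×10⁻¹⁹ mol L⁻¹

3.04×10⁻¹⁹ M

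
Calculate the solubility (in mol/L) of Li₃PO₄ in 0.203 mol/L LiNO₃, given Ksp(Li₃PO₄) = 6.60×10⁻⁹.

Li₃PO₄(s) ⇌ 3 Li⁺(aq) + PO₄³⁻(aq)
Li⁺ is already present at 0.203 mol/L. If s mol/L of Li₃PO₄ dissolves, [PO₄³⁻] = s while [Li⁺] ≈ 0.203 mol/L.
Ksp = [Li⁺]^3[PO₄³⁻] = (0.203)^3s
s = 6.60×10⁻⁹ / (0.203)^3 = 7.89×10⁻⁷
s = 7.89×10⁻⁷ mol/L

7.89×10⁻⁷ M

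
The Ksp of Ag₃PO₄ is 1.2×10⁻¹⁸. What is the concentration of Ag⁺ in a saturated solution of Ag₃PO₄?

Ag₃PO₄(s) ⇌ 3 Ag⁺(aq) + PO₄³⁻(aq)
If s mol/L of Ag₃PO₄ dissolves, [Ag⁺] = 3s and [PO₄³⁻] = s.
Ksp = [Ag⁺]^3[PO₄³⁻] = (3s)^3 · s = 27s^4 = 1.2×10⁻¹⁸
s = 1.5×10⁻⁵ mol/L
[Ag⁺] = 3s = 4.4×10⁻⁵ mol/L

4.4×10⁻⁵ M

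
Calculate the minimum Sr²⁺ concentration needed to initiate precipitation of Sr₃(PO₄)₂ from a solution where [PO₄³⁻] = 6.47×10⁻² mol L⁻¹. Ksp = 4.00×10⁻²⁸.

4.57×10⁻⁹ M

Precipitation of each salt begins when its ion product equals Ksp.
Sr₃(PO₄)₂(s) ⇌ 3 Sr²⁺(aq) + 2 PO₄³⁻(aq)
Ksp = [Sr²⁺]^3[PO₄³⁻]^2 = [Sr²⁺]^3(6.47×10⁻²)^2
[Sr²⁺]^3 = 4.00×10⁻²⁸ / (6.47×10⁻²)^2 = 9.56×10⁻²⁶
[Sr²⁺] = 4.57×10⁻⁹ mol L⁻¹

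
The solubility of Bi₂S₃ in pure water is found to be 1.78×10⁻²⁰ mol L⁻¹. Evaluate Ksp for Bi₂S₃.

Ksp = 1.93×10⁻⁹⁷

Bi₂S₃(s) ⇌ 2 Bi³⁺(aq) + 3 S²⁻(aq)
Let s be the molar solubility. Then [Bi³⁺] = 2s and [S²⁻] = 3s.
Ksp = [Bi³⁺]^2[S²⁻]^3 = (2s)^2 · (3s)^3 = 108s^5
Ksp = 108 × (1.78×10⁻²⁰)^5 = 1.93×10⁻⁹⁷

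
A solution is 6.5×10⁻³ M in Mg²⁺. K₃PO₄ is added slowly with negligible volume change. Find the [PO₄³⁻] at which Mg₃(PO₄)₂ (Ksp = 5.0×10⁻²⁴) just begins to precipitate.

4.3×10⁻⁹ M

The threshold for precipitation is Q = Ksp.
Mg₃(PO₄)₂(s) ⇌ 3 Mg²⁺(aq) + 2 PO₄³⁻(aq)
Ksp = [Mg²⁺]^3[PO₄³⁻]^2 = [PO₄³⁻]^2(6.5×10⁻³)^3
[PO₄³⁻]^2 = 5.0×10⁻²⁴ / (6.5×10⁻³)^3 = 1.8×10⁻¹⁷
[PO₄³⁻] = 4.3×10⁻⁹ M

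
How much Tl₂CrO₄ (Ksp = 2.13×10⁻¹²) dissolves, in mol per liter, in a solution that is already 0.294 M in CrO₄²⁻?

1.35×10⁻⁶ M

Tl₂CrO₄(s) ⇌ 2 Tl⁺(aq) + CrO₄²⁻(aq)
With CrO₄²⁻ already at 0.294 M and s small, take [CrO₄²⁻] ≈ 0.294 M and [Tl⁺] = 2s.
Ksp = [Tl⁺]^2[CrO₄²⁻] = (2s)^2(0.294)
(2s)^2 = 2.13×10⁻¹² / (0.294) = 7.24×10⁻¹²
s = 1.35×10⁻⁶ M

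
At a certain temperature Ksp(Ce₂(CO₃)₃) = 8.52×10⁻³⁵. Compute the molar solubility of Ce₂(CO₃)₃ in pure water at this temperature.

Ce₂(CO₃)₃(s) ⇌ 2 Ce³⁺(aq) + 3 CO₃²⁻(aq)
If s mol/L of Ce₂(CO₃)₃ dissolves, [Ce³⁺] = 2s and [CO₃²⁻] = 3s.
Ksp = [Ce³⁺]^2[CO₃²⁻]^3 = (2s)^2 · (3s)^3 = 108s^5
108s^5 = 8.52×10⁻³⁵  ⇒  s^5 = 7.89×10⁻³⁷
s = (7.89×10⁻³⁷)^(1/5) = 6.02×10⁻⁸ mol/L

6.02×10⁻⁸ M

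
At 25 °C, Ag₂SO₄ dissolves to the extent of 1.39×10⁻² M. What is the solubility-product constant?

Ksp = 1.07×10⁻⁵

Ag₂SO₄(s) ⇌ 2 Ag⁺(aq) + SO₄²⁻(aq)
Let s be the molar solubility. Then [Ag⁺] = 2s and [SO₄²⁻] = s.
Ksp = [Ag⁺]^2[SO₄²⁻] = (2s)^2 · s = 4s^3
Ksp = 4 × (1.39×10⁻²)^3 = 1.07×10⁻⁵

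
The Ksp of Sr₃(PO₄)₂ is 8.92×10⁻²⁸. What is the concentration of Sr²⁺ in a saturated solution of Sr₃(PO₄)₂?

4.58×10⁻⁶ M

Sr₃(PO₄)₂(s) ⇌ 3 Sr²⁺(aq) + 2 PO₄³⁻(aq)
Call the molar solubility s, so that [Sr²⁺] = 3s and [PO₄³⁻] = 2s.
Ksp = [Sr²⁺]^3[PO₄³⁻]^2 = (3s)^3 · (2s)^2 = 108s^5 = 8.92×10⁻²⁸
s = 1.53×10⁻⁶ M
[Sr²⁺] = 3s = 4.58×10⁻⁶ M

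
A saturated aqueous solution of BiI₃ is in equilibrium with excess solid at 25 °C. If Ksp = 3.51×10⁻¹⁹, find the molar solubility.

BiI₃(s) ⇌ Bi³⁺(aq) + 3 I⁻(aq)
If s mol/L of BiI₃ dissolves, [Bi³⁺] = s and [I⁻] = 3s.
Ksp = [Bi³⁺][I⁻]^3 = s · (3s)^3 = 27s^4
27s^4 = 3.51×10⁻¹⁹  ⇒  s^4 = 1.30×10⁻²⁰
Taking the 4th root, s = 1.07×10⁻⁵ mol/L.

1.07×10⁻⁵ M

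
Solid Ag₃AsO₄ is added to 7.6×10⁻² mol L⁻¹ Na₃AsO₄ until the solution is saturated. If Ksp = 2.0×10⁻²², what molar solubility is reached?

4.6×10⁻⁸ M

Ag₃AsO₄(s) ⇌ 3 Ag⁺(aq) + AsO₄³⁻(aq)
Let s be the solubility of Ag₃AsO₄ here. The common ion gives [AsO₄³⁻] ≈ 7.6×10⁻² mol L⁻¹, and [Ag⁺] = 3s.
Ksp = [Ag⁺]^3[AsO₄³⁻] = (3s)^3(7.6×10⁻²)
(3s)^3 = 2.0×10⁻²² / (7.6×10⁻²) = 2.6×10⁻²¹
s = 4.6×10⁻⁸ mol L⁻¹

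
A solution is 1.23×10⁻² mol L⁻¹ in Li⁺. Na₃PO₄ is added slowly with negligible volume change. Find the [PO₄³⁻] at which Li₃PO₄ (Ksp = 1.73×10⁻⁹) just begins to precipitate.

9.30×10⁻⁴ M

Precipitation begins when Q = Ksp.
Li₃PO₄(s) ⇌ 3 Li⁺(aq) + PO₄³⁻(aq)
Ksp = [Li⁺]^3[PO₄³⁻] = [PO₄³⁻](1.23×10⁻²)^3
[PO₄³⁻] = 1.73×10⁻⁹ / (1.23×10⁻²)^3 = 9.30×10⁻⁴
[PO₄³⁻] = 9.30×10⁻⁴ mol L⁻¹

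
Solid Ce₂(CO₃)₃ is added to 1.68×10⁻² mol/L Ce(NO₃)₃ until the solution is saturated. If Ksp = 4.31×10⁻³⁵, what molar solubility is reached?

1.78×10⁻¹¹ M

Ce₂(CO₃)₃(s) ⇌ 2 Ce³⁺(aq) + 3 CO₃²⁻(aq)
The solution already contains Ce³⁺ at 1.68×10⁻² mol/L. Let s be the molar solubility of Ce₂(CO₃)₃.
[Ce³⁺] ≈ 1.68×10⁻² mol/L (common ion dominates); [CO₃²⁻] = 3s.
Ksp = [Ce³⁺]^2[CO₃²⁻]^3 = (1.68×10⁻²)^2(3s)^3
(3s)^3 = 4.31×10⁻³⁵ / (1.68×10⁻²)^2 = 1.53×10⁻³¹
s = 1.78×10⁻¹¹ mol/L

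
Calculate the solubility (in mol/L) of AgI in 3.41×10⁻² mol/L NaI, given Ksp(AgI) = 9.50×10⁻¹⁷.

AgI(s) ⇌ Ag⁺(aq) + I⁻(aq)
The solution already contains I⁻ at 3.41×10⁻² mol/L. Let s be the molar solubility of AgI.
[I⁻] ≈ 3.41×10⁻² mol/L (common ion dominates); [Ag⁺] = s.
Ksp = [Ag⁺][I⁻] = s(3.41×10⁻²)
s = 9.50×10⁻¹⁷ / (3.41×10⁻²) = 2.79×10⁻¹⁵
s = 2.79×10⁻¹⁵ mol/L

2.79×10⁻¹⁵ M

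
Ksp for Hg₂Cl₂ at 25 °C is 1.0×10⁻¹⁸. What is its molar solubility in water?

Hg₂Cl₂(s) ⇌ Hg₂²⁺(aq) + 2 Cl⁻(aq)
If s mol/L of Hg₂Cl₂ dissolves, [Hg₂²⁺] = s and [Cl⁻] = 2s.
Ksp = [Hg₂²⁺][Cl⁻]^2 = s · (2s)^2 = 4s^3
4s^3 = 1.0×10⁻¹⁸  ⇒  s^3 = 2.5×10⁻¹⁹
Taking the 3rd root, s = 6.3×10⁻⁷ mol/L.

6.3×10⁻⁷ M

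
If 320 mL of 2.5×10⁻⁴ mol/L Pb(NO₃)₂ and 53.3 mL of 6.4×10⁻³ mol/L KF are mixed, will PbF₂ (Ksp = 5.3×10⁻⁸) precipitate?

The combined volume is 373.3 mL.
[Pb²⁺] = (2.5×10⁻⁴)(320)/373.3 = 2.1×10⁻⁴ mol/L
[F⁻] = (6.4×10⁻³)(53.3)/373.3 = 9.1×10⁻⁴ mol/L
Q = [Pb²⁺][F⁻]^2 = 1.8×10⁻¹⁰
Q < Ksp (1.8×10⁻¹⁰ vs 5.3×10⁻⁸); the solution remains unsaturated and no precipitate forms.

No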